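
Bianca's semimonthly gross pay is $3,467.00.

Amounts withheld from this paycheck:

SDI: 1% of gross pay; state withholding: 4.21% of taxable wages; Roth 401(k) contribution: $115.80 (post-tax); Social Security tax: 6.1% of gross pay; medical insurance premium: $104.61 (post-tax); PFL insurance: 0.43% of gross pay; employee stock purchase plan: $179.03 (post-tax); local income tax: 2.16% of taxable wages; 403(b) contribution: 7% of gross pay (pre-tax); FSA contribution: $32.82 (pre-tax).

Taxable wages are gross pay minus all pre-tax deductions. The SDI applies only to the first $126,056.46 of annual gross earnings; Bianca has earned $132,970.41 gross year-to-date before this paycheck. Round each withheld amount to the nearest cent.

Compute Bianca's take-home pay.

403(b) contribution: $3,467.00 × 0.07 = $242.69
FSA contribution: $32.82
Pre-tax total = $242.69 + $32.82 = $275.51
Taxable wages = $3,467.00 − $275.51 = $3,191.49
State withholding: $3,191.49 × 0.0421 = $134.36
Local income tax: $3,191.49 × 0.0216 = $68.94
PFL insurance: $3,467.00 × 0.0043 = $14.91
SDI: annual cap $126,056.46 already reached (YTD $132,970.41), so $0.00
Social Security tax: $3,467.00 × 0.061 = $211.49
Medical insurance premium: $104.61
Roth 401(k) contribution: $115.80
Employee stock purchase plan: $179.03
Total deductions = $242.69 + $32.82 + $134.36 + $68.94 + $14.91 + $0.00 + $211.49 + $104.61 + $115.80 + $179.03 = $1,104.65
Net pay = $3,467.00 − $1,104.65 = $2,362.35

$2,362.35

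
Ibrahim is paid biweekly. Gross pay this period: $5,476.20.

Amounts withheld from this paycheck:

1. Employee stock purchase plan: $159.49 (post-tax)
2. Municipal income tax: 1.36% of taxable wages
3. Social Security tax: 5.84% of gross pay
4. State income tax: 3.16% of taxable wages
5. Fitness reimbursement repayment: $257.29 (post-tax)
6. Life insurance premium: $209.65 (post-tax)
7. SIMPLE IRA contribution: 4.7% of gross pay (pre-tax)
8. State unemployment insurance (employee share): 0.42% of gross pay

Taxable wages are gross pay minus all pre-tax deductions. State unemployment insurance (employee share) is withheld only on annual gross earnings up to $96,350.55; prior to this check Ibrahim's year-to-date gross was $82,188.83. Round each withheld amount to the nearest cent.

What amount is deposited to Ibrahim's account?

SIMPLE IRA contribution: $5,476.20 × 0.047 = $257.38
Taxable wages = $5,476.20 − $257.38 = $5,218.82
State income tax: $5,218.82 × 0.0316 = $164.91
Municipal income tax: $5,218.82 × 0.0136 = $70.98
State unemployment insurance (employee share): cap not yet reached, full $5,476.20 is subject → $5,476.20 × 0.0042 = $23.00
Social Security tax: $5,476.20 × 0.0584 = $319.81
Employee stock purchase plan: $159.49
Fitness reimbursement repayment: $257.29
Life insurance premium: $209.65
Total deductions = $257.38 + $164.91 + $70.98 + $23.00 + $319.81 + $159.49 + $257.29 + $209.65 = $1,462.51
Net pay = $5,476.20 − $1,462.51 = $4,013.69

$4,013.69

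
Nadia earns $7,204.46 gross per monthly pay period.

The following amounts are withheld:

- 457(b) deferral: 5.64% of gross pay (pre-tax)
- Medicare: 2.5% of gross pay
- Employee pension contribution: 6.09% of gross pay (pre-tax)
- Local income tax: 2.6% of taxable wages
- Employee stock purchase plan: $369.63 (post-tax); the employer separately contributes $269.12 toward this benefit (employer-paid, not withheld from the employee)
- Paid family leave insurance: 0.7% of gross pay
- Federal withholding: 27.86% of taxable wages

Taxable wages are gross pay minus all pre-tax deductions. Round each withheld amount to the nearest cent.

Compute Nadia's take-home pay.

457(b) deferral: $7,204.46 × 0.0564 = $406.33
Employee pension contribution: $7,204.46 × 0.0609 = $438.75
Pre-tax total = $406.33 + $438.75 = $845.08
Taxable wages = $7,204.46 − $845.08 = $6,359.38
Local income tax: $6,359.38 × 0.026 = $165.34
Federal withholding: $6,359.38 × 0.2786 = $1,771.72
Medicare: $7,204.46 × 0.025 = $180.11
Paid family leave insurance: $7,204.46 × 0.007 = $50.43
Employee stock purchase plan: $369.63
(Employer's $269.12 toward employee stock purchase plan is not withheld from the employee.)
Total deductions = $406.33 + $438.75 + $165.34 + $1,771.72 + $180.11 + $50.43 + $369.63 = $3,382.31
Net pay = $7,204.46 − $3,382.31 = $3,822.15

$3,822.15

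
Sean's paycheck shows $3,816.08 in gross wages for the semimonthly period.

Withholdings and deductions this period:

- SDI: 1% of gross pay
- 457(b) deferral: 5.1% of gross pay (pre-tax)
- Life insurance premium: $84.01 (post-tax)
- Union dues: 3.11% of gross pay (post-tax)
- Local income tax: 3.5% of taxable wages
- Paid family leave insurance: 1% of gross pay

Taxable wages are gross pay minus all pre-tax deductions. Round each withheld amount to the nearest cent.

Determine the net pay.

457(b) deferral: $3,816.08 × 0.051 = $194.62
Taxable wages = $3,816.08 − $194.62 = $3,621.46
Local income tax: $3,621.46 × 0.035 = $126.75
SDI: $3,816.08 × 0.01 = $38.16
Paid family leave insurance: $3,816.08 × 0.01 = $38.16
Union dues: $3,816.08 × 0.0311 = $118.68
Life insurance premium: $84.01
Total deductions = $194.62 + $126.75 + $38.16 + $38.16 + $118.68 + $84.01 = $600.38
Net pay = $3,816.08 − $600.38 = $3,215.70

$3,215.70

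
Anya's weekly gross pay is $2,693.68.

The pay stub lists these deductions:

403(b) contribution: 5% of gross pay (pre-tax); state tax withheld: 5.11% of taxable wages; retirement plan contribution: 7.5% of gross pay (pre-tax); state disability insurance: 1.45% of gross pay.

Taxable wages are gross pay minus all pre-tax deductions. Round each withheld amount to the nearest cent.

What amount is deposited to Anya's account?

$2,197.47

403(b) contribution: $2,693.68 × 0.05 = $134.68
Retirement plan contribution: $2,693.68 × 0.075 = $202.03
Pre-tax total = $134.68 + $202.03 = $336.71
Taxable wages = $2,693.68 − $336.71 = $2,356.97
State tax withheld: $2,356.97 × 0.0511 = $120.44
State disability insurance: $2,693.68 × 0.0145 = $39.06
Total deductions = $134.68 + $202.03 + $120.44 + $39.06 = $496.21
Net pay = $2,693.68 − $496.21 = $2,197.47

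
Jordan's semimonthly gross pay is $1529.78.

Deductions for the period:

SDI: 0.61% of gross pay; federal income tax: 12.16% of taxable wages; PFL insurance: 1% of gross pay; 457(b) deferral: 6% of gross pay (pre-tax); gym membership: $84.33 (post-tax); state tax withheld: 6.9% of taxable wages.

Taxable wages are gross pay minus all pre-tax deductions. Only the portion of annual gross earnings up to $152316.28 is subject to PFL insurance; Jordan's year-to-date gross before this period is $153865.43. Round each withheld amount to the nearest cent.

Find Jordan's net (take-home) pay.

$1070.25

457(b) deferral: $1529.78 × 0.06 = $91.79
Taxable wages = $1529.78 − $91.79 = $1437.99
Federal income tax: $1437.99 × 0.1216 = $174.86
State tax withheld: $1437.99 × 0.069 = $99.22
SDI: $1529.78 × 0.0061 = $9.33
PFL insurance: annual cap $152316.28 already reached (YTD $153865.43), so $0.00
Gym membership: $84.33
Total deductions = $91.79 + $174.86 + $99.22 + $9.33 + $0.00 + $84.33 = $459.53
Net pay = $1529.78 − $459.53 = $1070.25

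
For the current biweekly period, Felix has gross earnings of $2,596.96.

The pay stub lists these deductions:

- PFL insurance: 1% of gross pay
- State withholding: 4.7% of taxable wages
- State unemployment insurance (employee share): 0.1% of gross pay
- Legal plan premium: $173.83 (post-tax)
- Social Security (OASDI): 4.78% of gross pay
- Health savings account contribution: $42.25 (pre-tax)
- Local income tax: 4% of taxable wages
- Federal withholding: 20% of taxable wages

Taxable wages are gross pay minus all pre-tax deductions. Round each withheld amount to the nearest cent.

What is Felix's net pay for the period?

$1,494.98

Health savings account contribution: $42.25
Taxable wages = $2,596.96 − $42.25 = $2,554.71
State withholding: $2,554.71 × 0.047 = $120.07
Local income tax: $2,554.71 × 0.04 = $102.19
Federal withholding: $2,554.71 × 0.2 = $510.94
Social Security (OASDI): $2,596.96 × 0.0478 = $124.13
PFL insurance: $2,596.96 × 0.01 = $25.97
State unemployment insurance (employee share): $2,596.96 × 0.001 = $2.60
Legal plan premium: $173.83
Total deductions = $42.25 + $120.07 + $102.19 + $510.94 + $124.13 + $25.97 + $2.60 + $173.83 = $1,101.98
Net pay = $2,596.96 − $1,101.98 = $1,494.98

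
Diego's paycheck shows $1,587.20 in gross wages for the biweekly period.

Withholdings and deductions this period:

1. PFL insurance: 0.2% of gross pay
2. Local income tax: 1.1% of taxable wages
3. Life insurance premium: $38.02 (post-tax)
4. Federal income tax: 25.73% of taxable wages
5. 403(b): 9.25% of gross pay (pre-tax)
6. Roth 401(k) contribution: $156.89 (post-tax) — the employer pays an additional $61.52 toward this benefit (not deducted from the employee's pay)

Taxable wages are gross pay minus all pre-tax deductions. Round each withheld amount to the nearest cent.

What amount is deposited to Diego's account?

403(b): $1,587.20 × 0.0925 = $146.82
Taxable wages = $1,587.20 − $146.82 = $1,440.38
Federal income tax: $1,440.38 × 0.2573 = $370.61
Local income tax: $1,440.38 × 0.011 = $15.84
PFL insurance: $1,587.20 × 0.002 = $3.17
Life insurance premium: $38.02
Roth 401(k) contribution: $156.89
(Employer's $61.52 toward Roth 401(k) contribution is not withheld from the employee.)
Total deductions = $146.82 + $370.61 + $15.84 + $3.17 + $38.02 + $156.89 = $731.35
Net pay = $1,587.20 − $731.35 = $855.85

$855.85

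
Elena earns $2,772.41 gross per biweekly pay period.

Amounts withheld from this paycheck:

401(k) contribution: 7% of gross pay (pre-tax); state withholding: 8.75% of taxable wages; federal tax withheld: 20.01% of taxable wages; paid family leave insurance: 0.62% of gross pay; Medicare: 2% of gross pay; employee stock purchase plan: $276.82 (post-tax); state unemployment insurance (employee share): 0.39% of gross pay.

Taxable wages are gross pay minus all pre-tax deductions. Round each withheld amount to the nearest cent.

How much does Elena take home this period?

401(k) contribution: $2,772.41 × 0.07 = $194.07
Taxable wages = $2,772.41 − $194.07 = $2,578.34
State withholding: $2,578.34 × 0.0875 = $225.60
Federal tax withheld: $2,578.34 × 0.2001 = $515.93
State unemployment insurance (employee share): $2,772.41 × 0.0039 = $10.81
Medicare: $2,772.41 × 0.02 = $55.45
Paid family leave insurance: $2,772.41 × 0.0062 = $17.19
Employee stock purchase plan: $276.82
Total deductions = $194.07 + $225.60 + $515.93 + $10.81 + $55.45 + $17.19 + $276.82 = $1,295.87
Net pay = $2,772.41 − $1,295.87 = $1,476.54

$1,476.54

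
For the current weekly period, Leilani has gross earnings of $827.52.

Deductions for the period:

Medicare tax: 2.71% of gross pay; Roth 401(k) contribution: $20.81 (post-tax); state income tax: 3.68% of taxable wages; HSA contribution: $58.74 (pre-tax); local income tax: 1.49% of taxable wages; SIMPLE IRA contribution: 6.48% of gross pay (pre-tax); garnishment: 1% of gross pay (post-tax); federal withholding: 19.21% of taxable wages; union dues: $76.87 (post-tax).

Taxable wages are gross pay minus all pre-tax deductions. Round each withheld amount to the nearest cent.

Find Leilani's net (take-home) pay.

$412.41

HSA contribution: $58.74
SIMPLE IRA contribution: $827.52 × 0.0648 = $53.62
Pre-tax total = $58.74 + $53.62 = $112.36
Taxable wages = $827.52 − $112.36 = $715.16
Local income tax: $715.16 × 0.0149 = $10.66
State income tax: $715.16 × 0.0368 = $26.32
Federal withholding: $715.16 × 0.1921 = $137.38
Medicare tax: $827.52 × 0.0271 = $22.43
Union dues: $76.87
Roth 401(k) contribution: $20.81
Garnishment: $827.52 × 0.01 = $8.28
Total deductions = $58.74 + $53.62 + $10.66 + $26.32 + $137.38 + $22.43 + $76.87 + $20.81 + $8.28 = $415.11
Net pay = $827.52 − $415.11 = $412.41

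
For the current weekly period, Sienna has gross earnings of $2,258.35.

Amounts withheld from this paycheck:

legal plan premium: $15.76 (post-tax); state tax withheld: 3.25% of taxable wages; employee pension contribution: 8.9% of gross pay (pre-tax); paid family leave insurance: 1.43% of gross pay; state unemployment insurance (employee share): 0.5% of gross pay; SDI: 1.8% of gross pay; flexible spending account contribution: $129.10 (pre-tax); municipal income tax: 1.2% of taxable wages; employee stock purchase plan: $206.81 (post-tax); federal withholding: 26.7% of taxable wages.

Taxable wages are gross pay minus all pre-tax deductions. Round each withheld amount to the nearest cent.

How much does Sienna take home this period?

Employee pension contribution: $2,258.35 × 0.089 = $200.99
Flexible spending account contribution: $129.10
Pre-tax total = $200.99 + $129.10 = $330.09
Taxable wages = $2,258.35 − $330.09 = $1,928.26
State tax withheld: $1,928.26 × 0.0325 = $62.67
Federal withholding: $1,928.26 × 0.267 = $514.85
Municipal income tax: $1,928.26 × 0.012 = $23.14
State unemployment insurance (employee share): $2,258.35 × 0.005 = $11.29
Paid family leave insurance: $2,258.35 × 0.0143 = $32.29
SDI: $2,258.35 × 0.018 = $40.65
Employee stock purchase plan: $206.81
Legal plan premium: $15.76
Total deductions = $200.99 + $129.10 + $62.67 + $514.85 + $23.14 + $11.29 + $32.29 + $40.65 + $206.81 + $15.76 = $1,237.55
Net pay = $2,258.35 − $1,237.55 = $1,020.80

$1,020.80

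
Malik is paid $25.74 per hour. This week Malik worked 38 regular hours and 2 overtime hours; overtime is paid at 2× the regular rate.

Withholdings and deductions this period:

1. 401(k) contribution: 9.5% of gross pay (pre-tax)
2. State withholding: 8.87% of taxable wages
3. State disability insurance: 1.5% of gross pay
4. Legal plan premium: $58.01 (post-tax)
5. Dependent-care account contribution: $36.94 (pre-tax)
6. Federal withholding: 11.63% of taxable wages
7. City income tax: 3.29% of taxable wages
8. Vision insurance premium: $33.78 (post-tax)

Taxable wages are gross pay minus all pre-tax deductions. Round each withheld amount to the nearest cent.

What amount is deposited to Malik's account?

$609.46

Regular pay: 38 × $25.74 = $978.12
Overtime pay: 2 × $25.74 × 2 = $102.96
Gross pay = $978.12 + $102.96 = $1,081.08
Dependent-care account contribution: $36.94
401(k) contribution: $1,081.08 × 0.095 = $102.70
Pre-tax total = $36.94 + $102.70 = $139.64
Taxable wages = $1,081.08 − $139.64 = $941.44
State withholding: $941.44 × 0.0887 = $83.51
City income tax: $941.44 × 0.0329 = $30.97
Federal withholding: $941.44 × 0.1163 = $109.49
State disability insurance: $1,081.08 × 0.015 = $16.22
Vision insurance premium: $33.78
Legal plan premium: $58.01
Total deductions = $36.94 + $102.70 + $83.51 + $30.97 + $109.49 + $16.22 + $33.78 + $58.01 = $471.62
Net pay = $1,081.08 − $471.62 = $609.46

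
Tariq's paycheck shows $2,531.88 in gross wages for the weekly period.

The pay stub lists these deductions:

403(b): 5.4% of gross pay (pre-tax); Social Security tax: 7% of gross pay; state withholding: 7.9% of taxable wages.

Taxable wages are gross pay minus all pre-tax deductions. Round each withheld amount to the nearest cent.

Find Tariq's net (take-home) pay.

$2,028.71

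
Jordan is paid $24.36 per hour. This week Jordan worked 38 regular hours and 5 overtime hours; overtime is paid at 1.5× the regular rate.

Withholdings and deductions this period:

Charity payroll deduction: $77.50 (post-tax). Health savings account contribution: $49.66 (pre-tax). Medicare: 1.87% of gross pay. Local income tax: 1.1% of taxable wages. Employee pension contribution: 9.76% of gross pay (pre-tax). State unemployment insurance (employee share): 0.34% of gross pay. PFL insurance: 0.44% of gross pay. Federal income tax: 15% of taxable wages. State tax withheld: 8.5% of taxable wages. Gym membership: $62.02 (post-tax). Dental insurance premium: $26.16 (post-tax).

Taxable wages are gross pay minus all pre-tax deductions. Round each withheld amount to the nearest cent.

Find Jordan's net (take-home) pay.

$521.64

Regular pay: 38 × $24.36 = $925.68
Overtime pay: 5 × $24.36 × 1.5 = $182.70
Gross pay = $925.68 + $182.70 = $1108.38
Employee pension contribution: $1108.38 × 0.0976 = $108.18
Health savings account contribution: $49.66
Pre-tax total = $108.18 + $49.66 = $157.84
Taxable wages = $1108.38 − $157.84 = $950.54
Federal income tax: $950.54 × 0.15 = $142.58
Local income tax: $950.54 × 0.011 = $10.46
State tax withheld: $950.54 × 0.085 = $80.80
State unemployment insurance (employee share): $1108.38 × 0.0034 = $3.77
Medicare: $1108.38 × 0.0187 = $20.73
PFL insurance: $1108.38 × 0.0044 = $4.88
Charity payroll deduction: $77.50
Dental insurance premium: $26.16
Gym membership: $62.02
Total deductions = $108.18 + $49.66 + $142.58 + $10.46 + $80.80 + $3.77 + $20.73 + $4.88 + $77.50 + $26.16 + $62.02 = $586.74
Net pay = $1108.38 − $586.74 = $521.64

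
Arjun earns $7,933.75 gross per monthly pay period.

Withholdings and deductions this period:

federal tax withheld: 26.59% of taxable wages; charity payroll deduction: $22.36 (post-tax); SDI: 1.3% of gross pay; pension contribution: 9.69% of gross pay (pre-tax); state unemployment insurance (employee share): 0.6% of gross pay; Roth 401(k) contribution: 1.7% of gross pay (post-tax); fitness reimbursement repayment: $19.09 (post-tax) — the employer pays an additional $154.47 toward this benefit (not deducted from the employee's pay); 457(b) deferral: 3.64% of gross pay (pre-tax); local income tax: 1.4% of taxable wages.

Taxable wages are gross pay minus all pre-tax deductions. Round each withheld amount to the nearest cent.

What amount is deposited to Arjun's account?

$4,624.47

Pension contribution: $7,933.75 × 0.0969 = $768.78
457(b) deferral: $7,933.75 × 0.0364 = $288.79
Pre-tax total = $768.78 + $288.79 = $1,057.57
Taxable wages = $7,933.75 − $1,057.57 = $6,876.18
Local income tax: $6,876.18 × 0.014 = $96.27
Federal tax withheld: $6,876.18 × 0.2659 = $1,828.38
State unemployment insurance (employee share): $7,933.75 × 0.006 = $47.60
SDI: $7,933.75 × 0.013 = $103.14
Fitness reimbursement repayment: $19.09
Charity payroll deduction: $22.36
Roth 401(k) contribution: $7,933.75 × 0.017 = $134.87
(Employer's $154.47 toward fitness reimbursement repayment is not withheld from the employee.)
Total deductions = $768.78 + $288.79 + $96.27 + $1,828.38 + $47.60 + $103.14 + $19.09 + $22.36 + $134.87 = $3,309.28
Net pay = $7,933.75 − $3,309.28 = $4,624.47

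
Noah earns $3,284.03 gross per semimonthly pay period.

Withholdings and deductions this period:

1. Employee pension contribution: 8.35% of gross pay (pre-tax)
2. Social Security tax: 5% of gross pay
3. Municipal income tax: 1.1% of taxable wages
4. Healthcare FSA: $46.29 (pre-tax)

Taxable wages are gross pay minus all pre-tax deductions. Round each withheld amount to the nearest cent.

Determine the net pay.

$2,766.72

Employee pension contribution: $3,284.03 × 0.0835 = $274.22
Healthcare FSA: $46.29
Pre-tax total = $274.22 + $46.29 = $320.51
Taxable wages = $3,284.03 − $320.51 = $2,963.52
Municipal income tax: $2,963.52 × 0.011 = $32.60
Social Security tax: $3,284.03 × 0.05 = $164.20
Total deductions = $274.22 + $46.29 + $32.60 + $164.20 = $517.31
Net pay = $3,284.03 − $517.31 = $2,766.72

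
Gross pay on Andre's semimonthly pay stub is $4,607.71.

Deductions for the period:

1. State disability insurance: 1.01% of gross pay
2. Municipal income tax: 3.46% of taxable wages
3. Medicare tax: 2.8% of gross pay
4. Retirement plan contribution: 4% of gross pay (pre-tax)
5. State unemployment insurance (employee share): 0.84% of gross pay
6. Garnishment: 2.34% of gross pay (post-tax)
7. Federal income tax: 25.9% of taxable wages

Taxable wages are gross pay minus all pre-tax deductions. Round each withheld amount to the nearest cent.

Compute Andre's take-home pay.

Retirement plan contribution: $4,607.71 × 0.04 = $184.31
Taxable wages = $4,607.71 − $184.31 = $4,423.40
Municipal income tax: $4,423.40 × 0.0346 = $153.05
Federal income tax: $4,423.40 × 0.259 = $1,145.66
State disability insurance: $4,607.71 × 0.0101 = $46.54
State unemployment insurance (employee share): $4,607.71 × 0.0084 = $38.70
Medicare tax: $4,607.71 × 0.028 = $129.02
Garnishment: $4,607.71 × 0.0234 = $107.82
Total deductions = $184.31 + $153.05 + $1,145.66 + $46.54 + $38.70 + $129.02 + $107.82 = $1,805.10
Net pay = $4,607.71 − $1,805.10 = $2,802.61

$2,802.61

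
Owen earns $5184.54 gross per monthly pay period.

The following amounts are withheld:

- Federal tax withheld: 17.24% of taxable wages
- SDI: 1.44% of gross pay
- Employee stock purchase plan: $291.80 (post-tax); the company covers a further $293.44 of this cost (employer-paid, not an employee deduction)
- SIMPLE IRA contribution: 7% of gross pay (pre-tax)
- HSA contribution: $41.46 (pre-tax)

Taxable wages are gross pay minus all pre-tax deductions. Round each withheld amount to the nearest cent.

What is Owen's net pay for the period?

$3589.60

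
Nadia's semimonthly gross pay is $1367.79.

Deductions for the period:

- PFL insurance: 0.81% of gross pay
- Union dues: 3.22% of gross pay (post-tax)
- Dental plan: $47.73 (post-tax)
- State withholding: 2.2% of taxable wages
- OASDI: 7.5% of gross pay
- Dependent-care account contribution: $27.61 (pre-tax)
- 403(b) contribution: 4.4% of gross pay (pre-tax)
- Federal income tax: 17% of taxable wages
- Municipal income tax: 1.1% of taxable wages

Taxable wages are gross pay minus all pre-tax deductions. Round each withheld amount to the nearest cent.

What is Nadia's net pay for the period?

$814.73

Dependent-care account contribution: $27.61
403(b) contribution: $1367.79 × 0.044 = $60.18
Pre-tax total = $27.61 + $60.18 = $87.79
Taxable wages = $1367.79 − $87.79 = $1280.00
Federal income tax: $1280.00 × 0.17 = $217.60
Municipal income tax: $1280.00 × 0.011 = $14.08
State withholding: $1280.00 × 0.022 = $28.16
OASDI: $1367.79 × 0.075 = $102.58
PFL insurance: $1367.79 × 0.0081 = $11.08
Dental plan: $47.73
Union dues: $1367.79 × 0.0322 = $44.04
Total deductions = $27.61 + $60.18 + $217.60 + $14.08 + $28.16 + $102.58 + $11.08 + $47.73 + $44.04 = $553.06
Net pay = $1367.79 − $553.06 = $814.73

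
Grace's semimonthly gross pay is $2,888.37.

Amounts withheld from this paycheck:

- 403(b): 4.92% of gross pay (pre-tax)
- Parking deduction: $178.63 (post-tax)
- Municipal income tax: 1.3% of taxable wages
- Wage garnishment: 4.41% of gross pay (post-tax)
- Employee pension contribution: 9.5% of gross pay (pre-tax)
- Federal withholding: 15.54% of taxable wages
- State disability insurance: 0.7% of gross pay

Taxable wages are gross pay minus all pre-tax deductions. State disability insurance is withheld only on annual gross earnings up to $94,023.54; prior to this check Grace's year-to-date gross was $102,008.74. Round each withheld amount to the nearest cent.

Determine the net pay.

$1,749.59

Employee pension contribution: $2,888.37 × 0.095 = $274.40
403(b): $2,888.37 × 0.0492 = $142.11
Pre-tax total = $274.40 + $142.11 = $416.51
Taxable wages = $2,888.37 − $416.51 = $2,471.86
Municipal income tax: $2,471.86 × 0.013 = $32.13
Federal withholding: $2,471.86 × 0.1554 = $384.13
State disability insurance: annual cap $94,023.54 already reached (YTD $102,008.74), so $0.00
Parking deduction: $178.63
Wage garnishment: $2,888.37 × 0.0441 = $127.38
Total deductions = $274.40 + $142.11 + $32.13 + $384.13 + $0.00 + $178.63 + $127.38 = $1,138.78
Net pay = $2,888.37 − $1,138.78 = $1,749.59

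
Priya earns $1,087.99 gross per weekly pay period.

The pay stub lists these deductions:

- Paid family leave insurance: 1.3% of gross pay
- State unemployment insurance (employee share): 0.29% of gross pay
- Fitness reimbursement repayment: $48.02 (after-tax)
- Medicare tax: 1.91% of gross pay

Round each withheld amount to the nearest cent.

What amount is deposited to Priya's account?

Paid family leave insurance: $1,087.99 × 0.013 = $14.14
State unemployment insurance (employee share): $1,087.99 × 0.0029 = $3.16
Medicare tax: $1,087.99 × 0.0191 = $20.78
Fitness reimbursement repayment: $48.02
Total deductions = $14.14 + $3.16 + $20.78 + $48.02 = $86.10
Net pay = $1,087.99 − $86.10 = $1,001.89

$1,001.89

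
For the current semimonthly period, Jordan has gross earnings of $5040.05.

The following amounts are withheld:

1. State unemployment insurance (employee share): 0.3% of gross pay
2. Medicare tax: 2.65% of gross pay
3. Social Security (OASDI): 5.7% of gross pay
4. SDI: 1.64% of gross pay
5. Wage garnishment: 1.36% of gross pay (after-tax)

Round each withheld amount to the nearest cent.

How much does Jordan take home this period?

$4452.89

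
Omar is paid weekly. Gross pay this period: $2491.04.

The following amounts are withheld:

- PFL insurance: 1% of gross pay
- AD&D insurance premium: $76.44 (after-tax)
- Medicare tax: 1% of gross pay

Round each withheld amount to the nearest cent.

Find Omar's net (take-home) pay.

Medicare tax: $2491.04 × 0.01 = $24.91
PFL insurance: $2491.04 × 0.01 = $24.91
AD&D insurance premium: $76.44
Total deductions = $24.91 + $24.91 + $76.44 = $126.26
Net pay = $2491.04 − $126.26 = $2364.78

$2364.78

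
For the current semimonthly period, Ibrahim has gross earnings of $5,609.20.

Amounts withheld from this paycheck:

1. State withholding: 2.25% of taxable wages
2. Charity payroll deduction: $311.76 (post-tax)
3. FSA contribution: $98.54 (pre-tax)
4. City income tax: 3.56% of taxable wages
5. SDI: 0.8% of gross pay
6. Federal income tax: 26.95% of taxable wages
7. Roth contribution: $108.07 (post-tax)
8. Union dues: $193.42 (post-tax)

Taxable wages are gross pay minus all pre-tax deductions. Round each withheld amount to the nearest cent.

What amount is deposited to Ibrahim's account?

FSA contribution: $98.54
Taxable wages = $5,609.20 − $98.54 = $5,510.66
Federal income tax: $5,510.66 × 0.2695 = $1,485.12
City income tax: $5,510.66 × 0.0356 = $196.18
State withholding: $5,510.66 × 0.0225 = $123.99
SDI: $5,609.20 × 0.008 = $44.87
Charity payroll deduction: $311.76
Union dues: $193.42
Roth contribution: $108.07
Total deductions = $98.54 + $1,485.12 + $196.18 + $123.99 + $44.87 + $311.76 + $193.42 + $108.07 = $2,561.95
Net pay = $5,609.20 − $2,561.95 = $3,047.25

$3,047.25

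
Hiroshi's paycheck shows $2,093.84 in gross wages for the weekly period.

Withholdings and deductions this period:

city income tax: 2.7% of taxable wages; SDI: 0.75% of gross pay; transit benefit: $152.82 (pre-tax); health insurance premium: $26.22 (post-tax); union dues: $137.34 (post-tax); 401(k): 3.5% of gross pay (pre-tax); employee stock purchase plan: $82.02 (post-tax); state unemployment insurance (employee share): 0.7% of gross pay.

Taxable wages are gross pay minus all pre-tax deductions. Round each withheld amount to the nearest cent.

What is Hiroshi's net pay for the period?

401(k): $2,093.84 × 0.035 = $73.28
Transit benefit: $152.82
Pre-tax total = $73.28 + $152.82 = $226.10
Taxable wages = $2,093.84 − $226.10 = $1,867.74
City income tax: $1,867.74 × 0.027 = $50.43
SDI: $2,093.84 × 0.0075 = $15.70
State unemployment insurance (employee share): $2,093.84 × 0.007 = $14.66
Health insurance premium: $26.22
Union dues: $137.34
Employee stock purchase plan: $82.02
Total deductions = $73.28 + $152.82 + $50.43 + $15.70 + $14.66 + $26.22 + $137.34 + $82.02 = $552.47
Net pay = $2,093.84 − $552.47 = $1,541.37

$1,541.37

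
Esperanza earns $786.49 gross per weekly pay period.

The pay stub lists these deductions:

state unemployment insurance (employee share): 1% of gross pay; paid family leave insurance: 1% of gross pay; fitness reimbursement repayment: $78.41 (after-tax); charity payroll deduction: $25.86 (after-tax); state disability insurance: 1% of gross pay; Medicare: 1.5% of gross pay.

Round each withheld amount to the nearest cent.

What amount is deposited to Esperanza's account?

$646.84

State disability insurance: $786.49 × 0.01 = $7.86
Medicare: $786.49 × 0.015 = $11.80
State unemployment insurance (employee share): $786.49 × 0.01 = $7.86
Paid family leave insurance: $786.49 × 0.01 = $7.86
Charity payroll deduction: $25.86
Fitness reimbursement repayment: $78.41
Total deductions = $7.86 + $11.80 + $7.86 + $7.86 + $25.86 + $78.41 = $139.65
Net pay = $786.49 − $139.65 = $646.84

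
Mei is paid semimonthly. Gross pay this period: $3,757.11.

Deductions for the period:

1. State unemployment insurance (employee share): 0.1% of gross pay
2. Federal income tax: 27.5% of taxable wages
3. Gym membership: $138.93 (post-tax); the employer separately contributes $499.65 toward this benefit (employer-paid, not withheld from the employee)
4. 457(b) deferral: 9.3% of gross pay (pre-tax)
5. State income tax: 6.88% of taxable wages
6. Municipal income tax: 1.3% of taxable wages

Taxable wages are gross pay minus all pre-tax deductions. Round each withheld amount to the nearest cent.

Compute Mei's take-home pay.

$2,049.14

457(b) deferral: $3,757.11 × 0.093 = $349.41
Taxable wages = $3,757.11 − $349.41 = $3,407.70
Federal income tax: $3,407.70 × 0.275 = $937.12
Municipal income tax: $3,407.70 × 0.013 = $44.30
State income tax: $3,407.70 × 0.0688 = $234.45
State unemployment insurance (employee share): $3,757.11 × 0.001 = $3.76
Gym membership: $138.93
(Employer's $499.65 toward gym membership is not withheld from the employee.)
Total deductions = $349.41 + $937.12 + $44.30 + $234.45 + $3.76 + $138.93 = $1,707.97
Net pay = $3,757.11 − $1,707.97 = $2,049.14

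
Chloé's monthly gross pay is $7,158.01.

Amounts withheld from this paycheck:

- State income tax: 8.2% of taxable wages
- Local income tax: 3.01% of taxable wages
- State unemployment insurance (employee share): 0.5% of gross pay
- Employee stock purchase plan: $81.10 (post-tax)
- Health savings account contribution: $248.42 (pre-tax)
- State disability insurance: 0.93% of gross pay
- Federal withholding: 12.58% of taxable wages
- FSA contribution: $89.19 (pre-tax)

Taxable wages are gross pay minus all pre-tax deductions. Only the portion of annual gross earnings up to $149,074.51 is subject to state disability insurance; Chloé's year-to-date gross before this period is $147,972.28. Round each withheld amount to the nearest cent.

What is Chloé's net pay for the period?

FSA contribution: $89.19
Health savings account contribution: $248.42
Pre-tax total = $89.19 + $248.42 = $337.61
Taxable wages = $7,158.01 − $337.61 = $6,820.40
Local income tax: $6,820.40 × 0.0301 = $205.29
State income tax: $6,820.40 × 0.082 = $559.27
Federal withholding: $6,820.40 × 0.1258 = $858.01
State disability insurance: only $149,074.51 − $147,972.28 = $1,102.23 of this check is subject → $1,102.23 × 0.0093 = $10.25
State unemployment insurance (employee share): $7,158.01 × 0.005 = $35.79
Employee stock purchase plan: $81.10
Total deductions = $89.19 + $248.42 + $205.29 + $559.27 + $858.01 + $10.25 + $35.79 + $81.10 = $2,087.32
Net pay = $7,158.01 − $2,087.32 = $5,070.69

$5,070.69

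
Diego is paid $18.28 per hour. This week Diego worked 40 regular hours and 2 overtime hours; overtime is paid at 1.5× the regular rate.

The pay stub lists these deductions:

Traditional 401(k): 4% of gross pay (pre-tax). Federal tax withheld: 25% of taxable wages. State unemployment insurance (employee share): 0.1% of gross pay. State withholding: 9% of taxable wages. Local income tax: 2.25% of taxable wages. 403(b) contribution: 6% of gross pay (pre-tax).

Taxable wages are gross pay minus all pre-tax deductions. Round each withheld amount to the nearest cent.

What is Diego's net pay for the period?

$450.20

Regular pay: 40 × $18.28 = $731.20
Overtime pay: 2 × $18.28 × 1.5 = $54.84
Gross pay = $731.20 + $54.84 = $786.04
403(b) contribution: $786.04 × 0.06 = $47.16
Traditional 401(k): $786.04 × 0.04 = $31.44
Pre-tax total = $47.16 + $31.44 = $78.60
Taxable wages = $786.04 − $78.60 = $707.44
Local income tax: $707.44 × 0.0225 = $15.92
State withholding: $707.44 × 0.09 = $63.67
Federal tax withheld: $707.44 × 0.25 = $176.86
State unemployment insurance (employee share): $786.04 × 0.001 = $0.79
Total deductions = $47.16 + $31.44 + $15.92 + $63.67 + $176.86 + $0.79 = $335.84
Net pay = $786.04 − $335.84 = $450.20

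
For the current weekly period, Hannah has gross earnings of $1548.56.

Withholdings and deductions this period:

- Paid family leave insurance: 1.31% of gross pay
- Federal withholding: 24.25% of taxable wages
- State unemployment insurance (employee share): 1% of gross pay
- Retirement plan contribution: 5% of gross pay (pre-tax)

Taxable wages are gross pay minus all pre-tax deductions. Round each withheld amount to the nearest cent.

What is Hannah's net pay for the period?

Retirement plan contribution: $1548.56 × 0.05 = $77.43
Taxable wages = $1548.56 − $77.43 = $1471.13
Federal withholding: $1471.13 × 0.2425 = $356.75
State unemployment insurance (employee share): $1548.56 × 0.01 = $15.49
Paid family leave insurance: $1548.56 × 0.0131 = $20.29
Total deductions = $77.43 + $356.75 + $15.49 + $20.29 = $469.96
Net pay = $1548.56 − $469.96 = $1078.60

$1078.60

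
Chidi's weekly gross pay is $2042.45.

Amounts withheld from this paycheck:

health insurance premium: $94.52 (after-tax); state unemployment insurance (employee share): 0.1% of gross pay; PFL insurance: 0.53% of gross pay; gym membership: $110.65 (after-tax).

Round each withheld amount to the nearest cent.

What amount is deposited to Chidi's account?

State unemployment insurance (employee share): $2042.45 × 0.001 = $2.04
PFL insurance: $2042.45 × 0.0053 = $10.82
Gym membership: $110.65
Health insurance premium: $94.52
Total deductions = $2.04 + $10.82 + $110.65 + $94.52 = $218.03
Net pay = $2042.45 − $218.03 = $1824.42

$1824.42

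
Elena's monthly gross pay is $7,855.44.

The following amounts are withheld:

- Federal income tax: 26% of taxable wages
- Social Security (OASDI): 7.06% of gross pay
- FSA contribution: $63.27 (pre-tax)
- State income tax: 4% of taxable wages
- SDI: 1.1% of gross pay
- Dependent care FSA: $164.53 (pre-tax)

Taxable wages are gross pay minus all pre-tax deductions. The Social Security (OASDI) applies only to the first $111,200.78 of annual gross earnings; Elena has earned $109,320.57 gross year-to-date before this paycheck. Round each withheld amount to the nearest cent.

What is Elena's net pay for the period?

$5,120.19

Dependent care FSA: $164.53
FSA contribution: $63.27
Pre-tax total = $164.53 + $63.27 = $227.80
Taxable wages = $7,855.44 − $227.80 = $7,627.64
Federal income tax: $7,627.64 × 0.26 = $1,983.19
State income tax: $7,627.64 × 0.04 = $305.11
SDI: $7,855.44 × 0.011 = $86.41
Social Security (OASDI): only $111,200.78 − $109,320.57 = $1,880.21 of this check is subject → $1,880.21 × 0.0706 = $132.74
Total deductions = $164.53 + $63.27 + $1,983.19 + $305.11 + $86.41 + $132.74 = $2,735.25
Net pay = $7,855.44 − $2,735.25 = $5,120.19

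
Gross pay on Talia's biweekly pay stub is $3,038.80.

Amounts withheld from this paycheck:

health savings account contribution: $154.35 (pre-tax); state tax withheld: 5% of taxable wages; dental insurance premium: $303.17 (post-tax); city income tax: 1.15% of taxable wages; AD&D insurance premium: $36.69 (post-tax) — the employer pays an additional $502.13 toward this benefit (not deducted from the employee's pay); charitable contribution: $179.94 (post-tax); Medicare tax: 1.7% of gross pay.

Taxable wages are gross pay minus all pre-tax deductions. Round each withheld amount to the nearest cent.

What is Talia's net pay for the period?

Health savings account contribution: $154.35
Taxable wages = $3,038.80 − $154.35 = $2,884.45
City income tax: $2,884.45 × 0.0115 = $33.17
State tax withheld: $2,884.45 × 0.05 = $144.22
Medicare tax: $3,038.80 × 0.017 = $51.66
Charitable contribution: $179.94
AD&D insurance premium: $36.69
Dental insurance premium: $303.17
(Employer's $502.13 toward AD&D insurance premium is not withheld from the employee.)
Total deductions = $154.35 + $33.17 + $144.22 + $51.66 + $179.94 + $36.69 + $303.17 = $903.20
Net pay = $3,038.80 − $903.20 = $2,135.60

$2,135.60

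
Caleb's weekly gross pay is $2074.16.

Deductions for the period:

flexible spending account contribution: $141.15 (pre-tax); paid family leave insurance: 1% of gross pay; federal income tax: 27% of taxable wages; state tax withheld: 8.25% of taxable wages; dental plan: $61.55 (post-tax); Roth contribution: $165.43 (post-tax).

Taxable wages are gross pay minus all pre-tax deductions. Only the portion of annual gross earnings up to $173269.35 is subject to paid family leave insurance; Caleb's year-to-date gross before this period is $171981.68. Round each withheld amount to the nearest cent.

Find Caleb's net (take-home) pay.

Flexible spending account contribution: $141.15
Taxable wages = $2074.16 − $141.15 = $1933.01
Federal income tax: $1933.01 × 0.27 = $521.91
State tax withheld: $1933.01 × 0.0825 = $159.47
Paid family leave insurance: only $173269.35 − $171981.68 = $1287.67 of this check is subject → $1287.67 × 0.01 = $12.88
Dental plan: $61.55
Roth contribution: $165.43
Total deductions = $141.15 + $521.91 + $159.47 + $12.88 + $61.55 + $165.43 = $1062.39
Net pay = $2074.16 − $1062.39 = $1011.77

$1011.77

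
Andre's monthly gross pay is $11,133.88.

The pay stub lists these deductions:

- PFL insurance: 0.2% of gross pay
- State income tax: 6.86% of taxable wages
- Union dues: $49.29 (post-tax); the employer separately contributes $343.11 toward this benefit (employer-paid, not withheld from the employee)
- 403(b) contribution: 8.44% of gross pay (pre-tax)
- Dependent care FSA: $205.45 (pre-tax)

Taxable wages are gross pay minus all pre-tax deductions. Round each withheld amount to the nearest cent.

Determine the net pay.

$9,231.94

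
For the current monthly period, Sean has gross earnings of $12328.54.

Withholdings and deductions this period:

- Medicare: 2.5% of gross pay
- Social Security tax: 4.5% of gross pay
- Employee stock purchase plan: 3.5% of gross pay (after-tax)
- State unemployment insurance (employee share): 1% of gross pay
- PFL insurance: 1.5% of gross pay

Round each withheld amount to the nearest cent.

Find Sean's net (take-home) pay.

$10725.83

State unemployment insurance (employee share): $12328.54 × 0.01 = $123.29
Social Security tax: $12328.54 × 0.045 = $554.78
PFL insurance: $12328.54 × 0.015 = $184.93
Medicare: $12328.54 × 0.025 = $308.21
Employee stock purchase plan: $12328.54 × 0.035 = $431.50
Total deductions = $123.29 + $554.78 + $184.93 + $308.21 + $431.50 = $1602.71
Net pay = $12328.54 − $1602.71 = $10725.83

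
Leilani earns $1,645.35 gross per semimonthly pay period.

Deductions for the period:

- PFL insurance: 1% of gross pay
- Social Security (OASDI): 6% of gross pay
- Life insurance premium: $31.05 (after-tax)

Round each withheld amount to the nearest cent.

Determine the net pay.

PFL insurance: $1,645.35 × 0.01 = $16.45
Social Security (OASDI): $1,645.35 × 0.06 = $98.72
Life insurance premium: $31.05
Total deductions = $16.45 + $98.72 + $31.05 = $146.22
Net pay = $1,645.35 − $146.22 = $1,499.13

$1,499.13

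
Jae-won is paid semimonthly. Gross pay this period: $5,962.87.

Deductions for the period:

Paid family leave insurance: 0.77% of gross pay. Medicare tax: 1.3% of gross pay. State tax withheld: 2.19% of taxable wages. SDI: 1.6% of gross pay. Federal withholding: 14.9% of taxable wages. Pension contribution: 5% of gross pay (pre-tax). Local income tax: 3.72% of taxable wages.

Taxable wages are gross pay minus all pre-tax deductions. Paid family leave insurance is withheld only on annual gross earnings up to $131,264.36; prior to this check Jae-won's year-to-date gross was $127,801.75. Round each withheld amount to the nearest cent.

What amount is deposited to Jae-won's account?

Pension contribution: $5,962.87 × 0.05 = $298.14
Taxable wages = $5,962.87 − $298.14 = $5,664.73
Local income tax: $5,664.73 × 0.0372 = $210.73
Federal withholding: $5,664.73 × 0.149 = $844.04
State tax withheld: $5,664.73 × 0.0219 = $124.06
SDI: $5,962.87 × 0.016 = $95.41
Paid family leave insurance: only $131,264.36 − $127,801.75 = $3,462.61 of this check is subject → $3,462.61 × 0.0077 = $26.66
Medicare tax: $5,962.87 × 0.013 = $77.52
Total deductions = $298.14 + $210.73 + $844.04 + $124.06 + $95.41 + $26.66 + $77.52 = $1,676.56
Net pay = $5,962.87 − $1,676.56 = $4,286.31

$4,286.31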